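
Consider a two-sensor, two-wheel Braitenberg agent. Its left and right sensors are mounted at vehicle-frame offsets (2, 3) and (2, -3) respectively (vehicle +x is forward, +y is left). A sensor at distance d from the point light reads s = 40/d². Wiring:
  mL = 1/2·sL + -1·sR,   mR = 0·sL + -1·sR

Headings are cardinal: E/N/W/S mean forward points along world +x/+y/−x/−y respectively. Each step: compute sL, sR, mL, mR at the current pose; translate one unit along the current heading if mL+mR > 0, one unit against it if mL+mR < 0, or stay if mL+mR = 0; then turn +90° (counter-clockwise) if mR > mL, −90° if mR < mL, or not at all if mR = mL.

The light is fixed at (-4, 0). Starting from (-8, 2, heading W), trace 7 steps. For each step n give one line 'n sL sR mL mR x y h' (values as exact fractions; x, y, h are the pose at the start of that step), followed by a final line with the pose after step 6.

n=0: pose=(-8,2,W); sL=40/37, sR=40/61; mL=-260/2257, mR=-40/61; mL+mR=-1740/2257 → advance -1; mR−mL=-20/37 → turn -1·90°
n=1: pose=(-7,2,N); sL=10/13, sR=5/2; mL=-55/26, mR=-5/2; mL+mR=-60/13 → advance -1; mR−mL=-5/13 → turn -1·90°
n=2: pose=(-7,1,E); sL=40/17, sR=8; mL=-116/17, mR=-8; mL+mR=-252/17 → advance -1; mR−mL=-20/17 → turn -1·90°
n=3: pose=(-8,1,S); sL=20, sR=4/5; mL=46/5, mR=-4/5; mL+mR=42/5 → advance +1; mR−mL=-10 → turn -1·90°
n=4: pose=(-8,0,W); sL=8/9, sR=8/9; mL=-4/9, mR=-8/9; mL+mR=-4/3 → advance -1; mR−mL=-4/9 → turn -1·90°
n=5: pose=(-7,0,N); sL=1, sR=10; mL=-19/2, mR=-10; mL+mR=-39/2 → advance -1; mR−mL=-1/2 → turn -1·90°
n=6: pose=(-7,-1,E); sL=8, sR=40/17; mL=28/17, mR=-40/17; mL+mR=-12/17 → advance -1; mR−mL=-4 → turn -1·90°

0 40/37 40/61 -260/2257 -40/61 -8 2 W
1 10/13 5/2 -55/26 -5/2 -7 2 N
2 40/17 8 -116/17 -8 -7 1 E
3 20 4/5 46/5 -4/5 -8 1 S
4 8/9 8/9 -4/9 -8/9 -8 0 W
5 1 10 -19/2 -10 -7 0 N
6 8 40/17 28/17 -40/17 -7 -1 E
final -8 -1 S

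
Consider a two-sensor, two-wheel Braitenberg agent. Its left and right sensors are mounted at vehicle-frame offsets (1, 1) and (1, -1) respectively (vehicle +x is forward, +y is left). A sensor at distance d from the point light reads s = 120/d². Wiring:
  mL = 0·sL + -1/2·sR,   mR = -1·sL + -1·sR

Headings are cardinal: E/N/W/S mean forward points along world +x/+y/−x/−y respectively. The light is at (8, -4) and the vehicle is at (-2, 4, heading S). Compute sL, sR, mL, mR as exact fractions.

12/13 12/17 -6/17 -360/221

left sensor world pos  = (-1, 3); dL² = 130
right sensor world pos = (-3, 3); dR² = 170
sL = 120/130 = 12/13
sR = 120/170 = 12/17
mL = 0·sL + -1/2·sR = -6/17
mR = -1·sL + -1·sR = -360/221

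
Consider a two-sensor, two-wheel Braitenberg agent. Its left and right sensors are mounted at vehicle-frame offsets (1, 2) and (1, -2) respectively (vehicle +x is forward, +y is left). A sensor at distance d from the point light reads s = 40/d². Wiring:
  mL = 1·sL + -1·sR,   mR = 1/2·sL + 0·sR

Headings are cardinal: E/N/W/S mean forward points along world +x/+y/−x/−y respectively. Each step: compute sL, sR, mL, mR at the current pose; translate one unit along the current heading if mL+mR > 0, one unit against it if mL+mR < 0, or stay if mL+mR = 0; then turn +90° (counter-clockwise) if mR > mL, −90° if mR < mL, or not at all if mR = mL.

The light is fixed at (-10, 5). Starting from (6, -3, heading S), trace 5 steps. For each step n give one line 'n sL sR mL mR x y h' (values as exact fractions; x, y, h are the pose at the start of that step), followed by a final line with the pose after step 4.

0 8/81 40/277 -1024/22437 4/81 6 -3 S
1 20/169 4/41 144/6929 10/169 6 -4 E
2 40/289 8/85 64/1445 20/289 7 -4 N
3 10/89 10/73 -160/6497 5/89 7 -3 W
4 8/81 40/277 -1024/22437 4/81 6 -3 S
final 6 -4 E

n=0: pose=(6,-3,S); sL=8/81, sR=40/277; mL=-1024/22437, mR=4/81; mL+mR=28/7479 → advance +1; mR−mL=2132/22437 → turn +1·90°
n=1: pose=(6,-4,E); sL=20/169, sR=4/41; mL=144/6929, mR=10/169; mL+mR=554/6929 → advance +1; mR−mL=266/6929 → turn +1·90°
n=2: pose=(7,-4,N); sL=40/289, sR=8/85; mL=64/1445, mR=20/289; mL+mR=164/1445 → advance +1; mR−mL=36/1445 → turn +1·90°
n=3: pose=(7,-3,W); sL=10/89, sR=10/73; mL=-160/6497, mR=5/89; mL+mR=205/6497 → advance +1; mR−mL=525/6497 → turn +1·90°
n=4: pose=(6,-3,S); sL=8/81, sR=40/277; mL=-1024/22437, mR=4/81; mL+mR=28/7479 → advance +1; mR−mL=2132/22437 → turn +1·90°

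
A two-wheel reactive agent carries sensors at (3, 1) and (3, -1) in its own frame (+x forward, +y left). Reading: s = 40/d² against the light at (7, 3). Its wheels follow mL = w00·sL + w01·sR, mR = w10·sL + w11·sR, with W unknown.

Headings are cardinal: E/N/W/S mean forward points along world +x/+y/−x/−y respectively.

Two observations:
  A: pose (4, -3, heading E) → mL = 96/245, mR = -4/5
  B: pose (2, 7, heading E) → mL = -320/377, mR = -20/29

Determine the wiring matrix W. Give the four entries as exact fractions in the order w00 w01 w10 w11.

obs A: pose=(4,-3,E) → sL=8/5, sR=40/49, mL=96/245, mR=-4/5
obs B: pose=(2,7,E) → sL=40/29, sR=40/13, mL=-320/377, mR=-20/29
sensor matrix S = [[8/5, 40/49], [40/29, 40/13]]; det S = 70144/18473
solve [mL_A; mL_B] = S·[w00; w01] and [mR_A; mR_B] = S·[w10; w11]:
  w00 = 1/2, w01 = -1/2, w10 = -1/2, w11 = 0

1/2 -1/2 -1/2 0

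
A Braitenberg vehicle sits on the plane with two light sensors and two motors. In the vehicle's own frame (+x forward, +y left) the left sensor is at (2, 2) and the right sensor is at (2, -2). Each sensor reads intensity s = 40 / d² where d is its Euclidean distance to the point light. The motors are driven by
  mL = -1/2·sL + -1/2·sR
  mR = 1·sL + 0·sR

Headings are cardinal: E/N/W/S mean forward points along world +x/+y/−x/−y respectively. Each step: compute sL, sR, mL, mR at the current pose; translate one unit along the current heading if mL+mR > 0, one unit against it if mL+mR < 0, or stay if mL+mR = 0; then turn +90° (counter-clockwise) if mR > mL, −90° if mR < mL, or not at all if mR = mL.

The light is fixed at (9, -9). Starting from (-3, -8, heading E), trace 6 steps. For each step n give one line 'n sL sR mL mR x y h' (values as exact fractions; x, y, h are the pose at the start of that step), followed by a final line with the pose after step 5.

0 40/109 40/101 -4200/11009 40/109 -3 -8 E
1 20/117 4/13 -28/117 20/117 -4 -8 N
2 40/229 40/229 -40/229 40/229 -4 -9 W
3 8/25 40/229 -1416/5725 8/25 -4 -9 S
4 20/61 4/13 -252/793 20/61 -4 -10 E
5 40/197 40/101 -5960/19897 40/197 -3 -10 N
final -3 -11 W

n=0: pose=(-3,-8,E); sL=40/109, sR=40/101; mL=-4200/11009, mR=40/109; mL+mR=-160/11009 → advance -1; mR−mL=8240/11009 → turn +1·90°
n=1: pose=(-4,-8,N); sL=20/117, sR=4/13; mL=-28/117, mR=20/117; mL+mR=-8/117 → advance -1; mR−mL=16/39 → turn +1·90°
n=2: pose=(-4,-9,W); sL=40/229, sR=40/229; mL=-40/229, mR=40/229; mL+mR=0 → advance +0; mR−mL=80/229 → turn +1·90°
n=3: pose=(-4,-9,S); sL=8/25, sR=40/229; mL=-1416/5725, mR=8/25; mL+mR=416/5725 → advance +1; mR−mL=3248/5725 → turn +1·90°
n=4: pose=(-4,-10,E); sL=20/61, sR=4/13; mL=-252/793, mR=20/61; mL+mR=8/793 → advance +1; mR−mL=512/793 → turn +1·90°
n=5: pose=(-3,-10,N); sL=40/197, sR=40/101; mL=-5960/19897, mR=40/197; mL+mR=-1920/19897 → advance -1; mR−mL=10000/19897 → turn +1·90°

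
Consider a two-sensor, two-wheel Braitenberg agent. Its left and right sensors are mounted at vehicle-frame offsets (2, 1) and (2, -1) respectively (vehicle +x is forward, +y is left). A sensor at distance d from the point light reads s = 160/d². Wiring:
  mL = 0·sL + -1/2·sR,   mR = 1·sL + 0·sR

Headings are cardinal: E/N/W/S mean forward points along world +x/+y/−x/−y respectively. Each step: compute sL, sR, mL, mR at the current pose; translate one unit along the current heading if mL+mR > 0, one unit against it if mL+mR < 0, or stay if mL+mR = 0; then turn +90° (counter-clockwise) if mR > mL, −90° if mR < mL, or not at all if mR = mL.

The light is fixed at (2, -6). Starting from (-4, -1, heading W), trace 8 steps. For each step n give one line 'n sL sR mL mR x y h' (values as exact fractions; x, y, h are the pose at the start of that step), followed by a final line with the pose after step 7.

0 2 8/5 -4/5 2 -4 -1 W
1 32/9 160/73 -80/73 32/9 -5 -1 S
2 16/5 80/17 -40/17 16/5 -5 -2 E
3 32/17 160/61 -80/61 32/17 -4 -2 N
4 2 8/5 -4/5 2 -4 -1 W
5 32/9 160/73 -80/73 32/9 -5 -1 S
6 16/5 80/17 -40/17 16/5 -5 -2 E
7 32/17 160/61 -80/61 32/17 -4 -2 N
final -4 -1 W

n=0: pose=(-4,-1,W); sL=2, sR=8/5; mL=-4/5, mR=2; mL+mR=6/5 → advance +1; mR−mL=14/5 → turn +1·90°
n=1: pose=(-5,-1,S); sL=32/9, sR=160/73; mL=-80/73, mR=32/9; mL+mR=1616/657 → advance +1; mR−mL=3056/657 → turn +1·90°
n=2: pose=(-5,-2,E); sL=16/5, sR=80/17; mL=-40/17, mR=16/5; mL+mR=72/85 → advance +1; mR−mL=472/85 → turn +1·90°
n=3: pose=(-4,-2,N); sL=32/17, sR=160/61; mL=-80/61, mR=32/17; mL+mR=592/1037 → advance +1; mR−mL=3312/1037 → turn +1·90°
n=4: pose=(-4,-1,W); sL=2, sR=8/5; mL=-4/5, mR=2; mL+mR=6/5 → advance +1; mR−mL=14/5 → turn +1·90°
n=5: pose=(-5,-1,S); sL=32/9, sR=160/73; mL=-80/73, mR=32/9; mL+mR=1616/657 → advance +1; mR−mL=3056/657 → turn +1·90°
n=6: pose=(-5,-2,E); sL=16/5, sR=80/17; mL=-40/17, mR=16/5; mL+mR=72/85 → advance +1; mR−mL=472/85 → turn +1·90°
n=7: pose=(-4,-2,N); sL=32/17, sR=160/61; mL=-80/61, mR=32/17; mL+mR=592/1037 → advance +1; mR−mL=3312/1037 → turn +1·90°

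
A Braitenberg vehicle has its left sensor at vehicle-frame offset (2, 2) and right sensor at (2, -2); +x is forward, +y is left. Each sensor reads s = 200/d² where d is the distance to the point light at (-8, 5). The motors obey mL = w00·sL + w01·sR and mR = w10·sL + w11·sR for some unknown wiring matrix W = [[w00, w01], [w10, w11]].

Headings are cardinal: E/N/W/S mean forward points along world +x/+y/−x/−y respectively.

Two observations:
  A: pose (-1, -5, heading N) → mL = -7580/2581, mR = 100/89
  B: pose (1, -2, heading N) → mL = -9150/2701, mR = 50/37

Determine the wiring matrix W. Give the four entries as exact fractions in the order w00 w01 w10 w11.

obs A: pose=(-1,-5,N) → sL=200/89, sR=40/29, mL=-7580/2581, mR=100/89
obs B: pose=(1,-2,N) → sL=100/37, sR=100/73, mL=-9150/2701, mR=50/37
sensor matrix S = [[200/89, 40/29], [100/37, 100/73]]; det S = -4528000/6971281
solve [mL_A; mL_B] = S·[w00; w01] and [mR_A; mR_B] = S·[w10; w11]:
  w00 = -1, w01 = -1/2, w10 = 1/2, w11 = 0

-1 -1/2 1/2 0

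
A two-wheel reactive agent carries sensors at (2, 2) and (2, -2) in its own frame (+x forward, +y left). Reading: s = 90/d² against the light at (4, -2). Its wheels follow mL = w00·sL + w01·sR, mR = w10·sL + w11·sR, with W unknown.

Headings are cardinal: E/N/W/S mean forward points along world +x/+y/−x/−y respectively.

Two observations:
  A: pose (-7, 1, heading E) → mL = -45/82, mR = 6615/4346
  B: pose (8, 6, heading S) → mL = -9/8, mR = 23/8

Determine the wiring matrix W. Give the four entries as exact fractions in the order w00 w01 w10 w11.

obs A: pose=(-7,1,E) → sL=45/53, sR=45/41, mL=-45/82, mR=6615/4346
obs B: pose=(8,6,S) → sL=5/4, sR=9/4, mL=-9/8, mR=23/8
sensor matrix S = [[45/53, 45/41], [5/4, 9/4]]; det S = 1170/2173
solve [mL_A; mL_B] = S·[w00; w01] and [mR_A; mR_B] = S·[w10; w11]:
  w00 = 0, w01 = -1/2, w10 = 1/2, w11 = 1

0 -1/2 1/2 1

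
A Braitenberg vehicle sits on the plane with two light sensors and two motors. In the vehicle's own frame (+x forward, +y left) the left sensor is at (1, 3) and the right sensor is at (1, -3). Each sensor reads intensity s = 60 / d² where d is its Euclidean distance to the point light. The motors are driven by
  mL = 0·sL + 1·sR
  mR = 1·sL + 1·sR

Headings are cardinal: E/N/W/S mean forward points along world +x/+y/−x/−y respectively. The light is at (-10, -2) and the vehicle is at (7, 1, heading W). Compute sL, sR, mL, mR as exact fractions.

15/64 15/73 15/73 2055/4672

left sensor world pos  = (6, -2); dL² = 256
right sensor world pos = (6, 4); dR² = 292
sL = 60/256 = 15/64
sR = 60/292 = 15/73
mL = 0·sL + 1·sR = 15/73
mR = 1·sL + 1·sR = 2055/4672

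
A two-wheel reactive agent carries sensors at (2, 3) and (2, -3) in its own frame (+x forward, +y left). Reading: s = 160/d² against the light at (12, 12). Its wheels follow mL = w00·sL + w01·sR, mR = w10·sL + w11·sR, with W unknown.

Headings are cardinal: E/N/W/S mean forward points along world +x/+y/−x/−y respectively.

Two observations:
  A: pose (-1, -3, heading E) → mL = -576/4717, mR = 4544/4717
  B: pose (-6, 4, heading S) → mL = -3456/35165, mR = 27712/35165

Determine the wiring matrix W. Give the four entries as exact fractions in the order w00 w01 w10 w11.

-1/2 1/2 1 1

obs A: pose=(-1,-3,E) → sL=32/53, sR=32/89, mL=-576/4717, mR=4544/4717
obs B: pose=(-6,4,S) → sL=32/65, sR=160/541, mL=-3456/35165, mR=27712/35165
sensor matrix S = [[32/53, 32/89], [32/65, 160/541]]; det S = 258048/165873305
solve [mL_A; mL_B] = S·[w00; w01] and [mR_A; mR_B] = S·[w10; w11]:
  w00 = -1/2, w01 = 1/2, w10 = 1, w11 = 1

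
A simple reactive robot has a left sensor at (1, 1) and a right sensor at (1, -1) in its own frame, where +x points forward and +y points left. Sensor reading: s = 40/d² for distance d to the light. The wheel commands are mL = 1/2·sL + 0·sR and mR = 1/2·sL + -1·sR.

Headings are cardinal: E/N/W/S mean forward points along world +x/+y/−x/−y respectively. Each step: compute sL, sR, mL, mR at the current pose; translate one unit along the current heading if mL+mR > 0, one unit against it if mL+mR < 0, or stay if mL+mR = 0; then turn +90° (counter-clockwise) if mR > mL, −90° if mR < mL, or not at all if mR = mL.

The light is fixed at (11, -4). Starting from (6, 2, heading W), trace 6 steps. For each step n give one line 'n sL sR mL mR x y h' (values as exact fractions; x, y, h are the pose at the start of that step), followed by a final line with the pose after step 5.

n=0: pose=(6,2,W); sL=40/61, sR=8/17; mL=20/61, mR=-148/1037; mL+mR=192/1037 → advance +1; mR−mL=-8/17 → turn -1·90°
n=1: pose=(5,2,N); sL=20/49, sR=20/37; mL=10/49, mR=-610/1813; mL+mR=-240/1813 → advance -1; mR−mL=-20/37 → turn -1·90°
n=2: pose=(5,1,E); sL=40/61, sR=40/41; mL=20/61, mR=-1620/2501; mL+mR=-800/2501 → advance -1; mR−mL=-40/41 → turn -1·90°
n=3: pose=(4,1,S); sL=10/13, sR=1/2; mL=5/13, mR=-3/26; mL+mR=7/26 → advance +1; mR−mL=-1/2 → turn -1·90°
n=4: pose=(4,0,W); sL=40/73, sR=40/89; mL=20/73, mR=-1140/6497; mL+mR=640/6497 → advance +1; mR−mL=-40/89 → turn -1·90°
n=5: pose=(3,0,N); sL=20/53, sR=20/37; mL=10/53, mR=-690/1961; mL+mR=-320/1961 → advance -1; mR−mL=-20/37 → turn -1·90°

0 40/61 8/17 20/61 -148/1037 6 2 W
1 20/49 20/37 10/49 -610/1813 5 2 N
2 40/61 40/41 20/61 -1620/2501 5 1 E
3 10/13 1/2 5/13 -3/26 4 1 S
4 40/73 40/89 20/73 -1140/6497 4 0 W
5 20/53 20/37 10/53 -690/1961 3 0 N
final 3 -1 E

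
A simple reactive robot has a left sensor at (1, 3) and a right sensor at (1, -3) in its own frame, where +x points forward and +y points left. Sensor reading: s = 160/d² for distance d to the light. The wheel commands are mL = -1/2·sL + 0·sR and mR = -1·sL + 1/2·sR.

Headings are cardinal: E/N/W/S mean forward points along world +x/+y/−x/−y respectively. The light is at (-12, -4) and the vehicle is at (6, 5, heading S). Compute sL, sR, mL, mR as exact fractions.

left sensor world pos  = (9, 4); dL² = 505
right sensor world pos = (3, 4); dR² = 289
sL = 160/505 = 32/101
sR = 160/289 = 160/289
mL = -1/2·sL + 0·sR = -16/101
mR = -1·sL + 1/2·sR = -1168/29189

32/101 160/289 -16/101 -1168/29189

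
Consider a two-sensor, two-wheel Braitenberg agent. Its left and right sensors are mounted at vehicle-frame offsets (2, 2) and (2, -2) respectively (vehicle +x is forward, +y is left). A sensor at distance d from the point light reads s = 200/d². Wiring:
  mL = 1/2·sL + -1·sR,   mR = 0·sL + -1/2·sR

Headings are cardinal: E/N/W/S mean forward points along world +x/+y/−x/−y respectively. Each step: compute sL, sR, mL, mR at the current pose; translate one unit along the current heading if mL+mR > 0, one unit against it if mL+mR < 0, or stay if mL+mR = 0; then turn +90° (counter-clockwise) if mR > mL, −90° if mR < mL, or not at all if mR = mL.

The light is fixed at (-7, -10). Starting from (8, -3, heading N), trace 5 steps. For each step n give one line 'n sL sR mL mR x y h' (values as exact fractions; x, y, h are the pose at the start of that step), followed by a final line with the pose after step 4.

0 4/5 20/37 -26/185 -10/37 8 -3 N
1 200/353 40/61 -8020/21533 -20/61 8 -4 E
2 25/26 5/8 -15/104 -5/16 7 -4 N
3 40/61 40/53 -1380/3233 -20/53 7 -5 E
4 20/17 100/137 -330/2329 -50/137 6 -5 N
final 6 -6 E

n=0: pose=(8,-3,N); sL=4/5, sR=20/37; mL=-26/185, mR=-10/37; mL+mR=-76/185 → advance -1; mR−mL=-24/185 → turn -1·90°
n=1: pose=(8,-4,E); sL=200/353, sR=40/61; mL=-8020/21533, mR=-20/61; mL+mR=-15080/21533 → advance -1; mR−mL=960/21533 → turn +1·90°
n=2: pose=(7,-4,N); sL=25/26, sR=5/8; mL=-15/104, mR=-5/16; mL+mR=-95/208 → advance -1; mR−mL=-35/208 → turn -1·90°
n=3: pose=(7,-5,E); sL=40/61, sR=40/53; mL=-1380/3233, mR=-20/53; mL+mR=-2600/3233 → advance -1; mR−mL=160/3233 → turn +1·90°
n=4: pose=(6,-5,N); sL=20/17, sR=100/137; mL=-330/2329, mR=-50/137; mL+mR=-1180/2329 → advance -1; mR−mL=-520/2329 → turn -1·90°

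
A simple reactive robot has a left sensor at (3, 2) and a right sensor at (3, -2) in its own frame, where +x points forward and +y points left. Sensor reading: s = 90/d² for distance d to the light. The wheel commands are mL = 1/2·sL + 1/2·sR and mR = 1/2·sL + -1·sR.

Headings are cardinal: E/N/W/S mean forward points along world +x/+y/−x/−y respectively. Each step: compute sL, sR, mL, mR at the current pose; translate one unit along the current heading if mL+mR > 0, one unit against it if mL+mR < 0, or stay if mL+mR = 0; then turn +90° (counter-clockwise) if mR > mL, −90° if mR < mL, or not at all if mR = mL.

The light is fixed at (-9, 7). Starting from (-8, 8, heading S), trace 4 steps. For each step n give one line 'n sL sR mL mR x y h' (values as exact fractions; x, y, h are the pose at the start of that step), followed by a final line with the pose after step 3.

0 90/13 18 162/13 -189/13 -8 8 S
1 45/2 9/2 27/2 27/4 -8 9 W
2 90/29 90/29 90/29 -45/29 -9 9 N
3 45/17 9 99/17 -261/34 -9 10 E
final -10 10 S

n=0: pose=(-8,8,S); sL=90/13, sR=18; mL=162/13, mR=-189/13; mL+mR=-27/13 → advance -1; mR−mL=-27 → turn -1·90°
n=1: pose=(-8,9,W); sL=45/2, sR=9/2; mL=27/2, mR=27/4; mL+mR=81/4 → advance +1; mR−mL=-27/4 → turn -1·90°
n=2: pose=(-9,9,N); sL=90/29, sR=90/29; mL=90/29, mR=-45/29; mL+mR=45/29 → advance +1; mR−mL=-135/29 → turn -1·90°
n=3: pose=(-9,10,E); sL=45/17, sR=9; mL=99/17, mR=-261/34; mL+mR=-63/34 → advance -1; mR−mL=-27/2 → turn -1·90°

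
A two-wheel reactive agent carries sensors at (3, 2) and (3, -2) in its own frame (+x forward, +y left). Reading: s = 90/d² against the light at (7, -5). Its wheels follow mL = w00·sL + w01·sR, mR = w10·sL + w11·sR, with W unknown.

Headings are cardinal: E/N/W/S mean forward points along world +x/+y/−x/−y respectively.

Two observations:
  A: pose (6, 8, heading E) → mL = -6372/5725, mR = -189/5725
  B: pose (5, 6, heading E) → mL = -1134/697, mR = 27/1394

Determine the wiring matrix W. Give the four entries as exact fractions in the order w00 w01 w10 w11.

obs A: pose=(6,8,E) → sL=90/229, sR=18/25, mL=-6372/5725, mR=-189/5725
obs B: pose=(5,6,E) → sL=9/17, sR=45/41, mL=-1134/697, mR=27/1394
sensor matrix S = [[90/229, 18/25], [9/17, 45/41]]; det S = 200232/3990325
solve [mL_A; mL_B] = S·[w00; w01] and [mR_A; mR_B] = S·[w10; w11]:
  w00 = -1, w01 = -1, w10 = -1, w11 = 1/2

-1 -1 -1 1/2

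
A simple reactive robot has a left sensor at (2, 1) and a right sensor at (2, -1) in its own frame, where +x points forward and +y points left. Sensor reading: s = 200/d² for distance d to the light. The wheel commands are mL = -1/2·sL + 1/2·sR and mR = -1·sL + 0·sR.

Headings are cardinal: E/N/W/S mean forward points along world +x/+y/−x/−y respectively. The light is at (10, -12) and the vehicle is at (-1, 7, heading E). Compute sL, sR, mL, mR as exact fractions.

200/481 40/81 1520/38961 -200/481

left sensor world pos  = (1, 8); dL² = 481
right sensor world pos = (1, 6); dR² = 405
sL = 200/481 = 200/481
sR = 200/405 = 40/81
mL = -1/2·sL + 1/2·sR = 1520/38961
mR = -1·sL + 0·sR = -200/481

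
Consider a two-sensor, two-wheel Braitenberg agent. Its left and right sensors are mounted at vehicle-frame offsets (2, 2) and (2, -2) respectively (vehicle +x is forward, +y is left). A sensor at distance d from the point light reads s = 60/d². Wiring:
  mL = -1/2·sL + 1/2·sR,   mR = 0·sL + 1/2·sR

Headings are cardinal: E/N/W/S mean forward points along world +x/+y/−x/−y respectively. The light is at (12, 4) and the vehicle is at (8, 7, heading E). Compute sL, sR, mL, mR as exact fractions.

left sensor world pos  = (10, 9); dL² = 29
right sensor world pos = (10, 5); dR² = 5
sL = 60/29 = 60/29
sR = 60/5 = 12
mL = -1/2·sL + 1/2·sR = 144/29
mR = 0·sL + 1/2·sR = 6

60/29 12 144/29 6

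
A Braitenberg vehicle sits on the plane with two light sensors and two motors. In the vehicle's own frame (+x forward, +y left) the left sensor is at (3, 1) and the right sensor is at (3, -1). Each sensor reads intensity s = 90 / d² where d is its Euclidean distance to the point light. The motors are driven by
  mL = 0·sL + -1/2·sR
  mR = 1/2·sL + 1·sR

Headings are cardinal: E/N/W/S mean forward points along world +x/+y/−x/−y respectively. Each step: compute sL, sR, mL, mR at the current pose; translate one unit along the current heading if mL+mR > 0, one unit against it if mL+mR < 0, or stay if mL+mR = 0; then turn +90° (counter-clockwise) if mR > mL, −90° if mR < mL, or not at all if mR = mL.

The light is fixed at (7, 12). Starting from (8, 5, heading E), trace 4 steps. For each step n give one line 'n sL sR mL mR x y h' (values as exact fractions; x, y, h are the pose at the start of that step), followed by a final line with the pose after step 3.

0 45/26 9/8 -9/16 207/104 8 5 E
1 90/17 18/5 -9/5 531/85 9 5 N
2 9/5 45/13 -45/26 567/130 9 6 W
3 18/17 10/9 -5/9 251/153 8 6 S
final 8 5 E

n=0: pose=(8,5,E); sL=45/26, sR=9/8; mL=-9/16, mR=207/104; mL+mR=297/208 → advance +1; mR−mL=531/208 → turn +1·90°
n=1: pose=(9,5,N); sL=90/17, sR=18/5; mL=-9/5, mR=531/85; mL+mR=378/85 → advance +1; mR−mL=684/85 → turn +1·90°
n=2: pose=(9,6,W); sL=9/5, sR=45/13; mL=-45/26, mR=567/130; mL+mR=171/65 → advance +1; mR−mL=396/65 → turn +1·90°
n=3: pose=(8,6,S); sL=18/17, sR=10/9; mL=-5/9, mR=251/153; mL+mR=166/153 → advance +1; mR−mL=112/51 → turn +1·90°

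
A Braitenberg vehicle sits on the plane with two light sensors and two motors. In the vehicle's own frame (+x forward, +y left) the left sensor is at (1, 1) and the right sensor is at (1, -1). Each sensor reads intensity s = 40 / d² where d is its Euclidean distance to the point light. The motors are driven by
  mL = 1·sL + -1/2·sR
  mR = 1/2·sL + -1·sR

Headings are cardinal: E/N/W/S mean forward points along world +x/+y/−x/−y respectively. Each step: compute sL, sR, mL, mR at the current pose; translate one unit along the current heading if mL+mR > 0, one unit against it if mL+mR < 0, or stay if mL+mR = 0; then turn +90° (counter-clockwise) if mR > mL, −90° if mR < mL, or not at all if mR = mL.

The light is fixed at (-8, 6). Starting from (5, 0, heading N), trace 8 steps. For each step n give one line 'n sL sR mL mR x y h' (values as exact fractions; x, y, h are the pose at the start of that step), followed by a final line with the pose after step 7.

n=0: pose=(5,0,N); sL=40/169, sR=40/221; mL=420/2873, mR=-180/2873; mL+mR=240/2873 → advance +1; mR−mL=-600/2873 → turn -1·90°
n=1: pose=(5,1,E); sL=10/53, sR=5/29; mL=315/3074, mR=-120/1537; mL+mR=75/3074 → advance +1; mR−mL=-555/3074 → turn -1·90°
n=2: pose=(6,1,S); sL=40/261, sR=8/41; mL=596/10701, mR=-1268/10701; mL+mR=-224/3567 → advance -1; mR−mL=-1864/10701 → turn -1·90°
n=3: pose=(6,2,W); sL=20/97, sR=20/89; mL=810/8633, mR=-1050/8633; mL+mR=-240/8633 → advance -1; mR−mL=-1860/8633 → turn -1·90°
n=4: pose=(7,2,N); sL=8/41, sR=8/53; mL=260/2173, mR=-116/2173; mL+mR=144/2173 → advance +1; mR−mL=-376/2173 → turn -1·90°
n=5: pose=(7,3,E); sL=2/13, sR=5/34; mL=71/884, mR=-31/442; mL+mR=9/884 → advance +1; mR−mL=-133/884 → turn -1·90°
n=6: pose=(8,3,S); sL=8/61, sR=40/241; mL=708/14701, mR=-1476/14701; mL+mR=-768/14701 → advance -1; mR−mL=-2184/14701 → turn -1·90°
n=7: pose=(8,4,W); sL=20/117, sR=20/113; mL=1090/13221, mR=-1210/13221; mL+mR=-40/4407 → advance -1; mR−mL=-2300/13221 → turn -1·90°

0 40/169 40/221 420/2873 -180/2873 5 0 N
1 10/53 5/29 315/3074 -120/1537 5 1 E
2 40/261 8/41 596/10701 -1268/10701 6 1 S
3 20/97 20/89 810/8633 -1050/8633 6 2 W
4 8/41 8/53 260/2173 -116/2173 7 2 N
5 2/13 5/34 71/884 -31/442 7 3 E
6 8/61 40/241 708/14701 -1476/14701 8 3 S
7 20/117 20/113 1090/13221 -1210/13221 8 4 W
final 9 4 N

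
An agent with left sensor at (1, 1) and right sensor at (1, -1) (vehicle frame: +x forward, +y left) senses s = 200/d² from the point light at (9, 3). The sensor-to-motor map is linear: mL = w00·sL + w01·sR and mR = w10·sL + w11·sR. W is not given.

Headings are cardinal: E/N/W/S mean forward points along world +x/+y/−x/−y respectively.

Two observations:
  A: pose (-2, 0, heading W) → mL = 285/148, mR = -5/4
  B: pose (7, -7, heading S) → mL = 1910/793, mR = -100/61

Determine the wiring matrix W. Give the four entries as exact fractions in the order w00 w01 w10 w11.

obs A: pose=(-2,0,W) → sL=5/4, sR=50/37, mL=285/148, mR=-5/4
obs B: pose=(7,-7,S) → sL=100/61, sR=20/13, mL=1910/793, mR=-100/61
sensor matrix S = [[5/4, 50/37], [100/61, 20/13]]; det S = -8575/29341
solve [mL_A; mL_B] = S·[w00; w01] and [mR_A; mR_B] = S·[w10; w11]:
  w00 = 1, w01 = 1/2, w10 = -1, w11 = 0

1 1/2 -1 0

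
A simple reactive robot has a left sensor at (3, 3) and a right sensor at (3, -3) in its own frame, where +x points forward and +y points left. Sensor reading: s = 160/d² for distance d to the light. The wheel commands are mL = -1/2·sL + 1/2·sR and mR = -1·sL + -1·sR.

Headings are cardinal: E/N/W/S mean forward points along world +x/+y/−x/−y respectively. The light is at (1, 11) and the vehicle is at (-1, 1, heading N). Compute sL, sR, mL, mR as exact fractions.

80/37 16/5 96/185 -992/185

left sensor world pos  = (-4, 4); dL² = 74
right sensor world pos = (2, 4); dR² = 50
sL = 160/74 = 80/37
sR = 160/50 = 16/5
mL = -1/2·sL + 1/2·sR = 96/185
mR = -1·sL + -1·sR = -992/185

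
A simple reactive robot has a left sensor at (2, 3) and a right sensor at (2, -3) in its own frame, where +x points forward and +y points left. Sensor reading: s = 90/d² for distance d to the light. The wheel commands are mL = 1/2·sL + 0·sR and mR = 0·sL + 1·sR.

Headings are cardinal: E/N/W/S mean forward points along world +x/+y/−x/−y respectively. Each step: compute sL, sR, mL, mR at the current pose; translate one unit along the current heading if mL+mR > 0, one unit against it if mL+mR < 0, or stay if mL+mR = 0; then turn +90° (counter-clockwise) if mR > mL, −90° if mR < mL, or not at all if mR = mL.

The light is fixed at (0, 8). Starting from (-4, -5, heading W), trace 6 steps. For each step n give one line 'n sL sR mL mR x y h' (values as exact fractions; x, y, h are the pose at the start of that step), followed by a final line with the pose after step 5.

0 45/146 45/68 45/292 45/68 -4 -5 W
1 90/229 90/289 45/229 90/289 -5 -5 S
2 9/13 45/149 9/26 45/149 -5 -6 E
3 90/257 18/61 45/257 18/61 -4 -6 S
4 45/74 45/164 45/148 45/164 -4 -7 E
5 90/289 18/65 45/289 18/65 -3 -7 S
final -3 -8 E

n=0: pose=(-4,-5,W); sL=45/146, sR=45/68; mL=45/292, mR=45/68; mL+mR=2025/2482 → advance +1; mR−mL=630/1241 → turn +1·90°
n=1: pose=(-5,-5,S); sL=90/229, sR=90/289; mL=45/229, mR=90/289; mL+mR=33615/66181 → advance +1; mR−mL=7605/66181 → turn +1·90°
n=2: pose=(-5,-6,E); sL=9/13, sR=45/149; mL=9/26, mR=45/149; mL+mR=2511/3874 → advance +1; mR−mL=-171/3874 → turn -1·90°
n=3: pose=(-4,-6,S); sL=90/257, sR=18/61; mL=45/257, mR=18/61; mL+mR=7371/15677 → advance +1; mR−mL=1881/15677 → turn +1·90°
n=4: pose=(-4,-7,E); sL=45/74, sR=45/164; mL=45/148, mR=45/164; mL+mR=1755/3034 → advance +1; mR−mL=-45/1517 → turn -1·90°
n=5: pose=(-3,-7,S); sL=90/289, sR=18/65; mL=45/289, mR=18/65; mL+mR=8127/18785 → advance +1; mR−mL=2277/18785 → turn +1·90°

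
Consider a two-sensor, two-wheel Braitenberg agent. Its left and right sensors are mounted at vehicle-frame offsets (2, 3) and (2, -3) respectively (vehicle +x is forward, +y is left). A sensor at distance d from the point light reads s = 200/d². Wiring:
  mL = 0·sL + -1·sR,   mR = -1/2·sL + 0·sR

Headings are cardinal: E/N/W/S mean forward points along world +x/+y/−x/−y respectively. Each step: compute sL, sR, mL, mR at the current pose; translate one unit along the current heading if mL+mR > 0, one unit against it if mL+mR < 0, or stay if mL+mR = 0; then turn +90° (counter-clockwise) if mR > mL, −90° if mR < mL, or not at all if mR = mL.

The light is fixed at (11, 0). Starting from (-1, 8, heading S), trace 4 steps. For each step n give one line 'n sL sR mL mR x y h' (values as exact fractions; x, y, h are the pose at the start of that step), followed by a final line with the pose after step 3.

0 200/117 200/261 -200/261 -100/117 -1 8 S
1 25/29 10/17 -10/17 -25/58 -1 9 W
2 200/113 40/49 -40/49 -100/113 0 9 S
3 100/109 100/169 -100/169 -50/109 0 10 W
final 1 10 S

n=0: pose=(-1,8,S); sL=200/117, sR=200/261; mL=-200/261, mR=-100/117; mL+mR=-5500/3393 → advance -1; mR−mL=-100/1131 → turn -1·90°
n=1: pose=(-1,9,W); sL=25/29, sR=10/17; mL=-10/17, mR=-25/58; mL+mR=-1005/986 → advance -1; mR−mL=155/986 → turn +1·90°
n=2: pose=(0,9,S); sL=200/113, sR=40/49; mL=-40/49, mR=-100/113; mL+mR=-9420/5537 → advance -1; mR−mL=-380/5537 → turn -1·90°
n=3: pose=(0,10,W); sL=100/109, sR=100/169; mL=-100/169, mR=-50/109; mL+mR=-19350/18421 → advance -1; mR−mL=2450/18421 → turn +1·90°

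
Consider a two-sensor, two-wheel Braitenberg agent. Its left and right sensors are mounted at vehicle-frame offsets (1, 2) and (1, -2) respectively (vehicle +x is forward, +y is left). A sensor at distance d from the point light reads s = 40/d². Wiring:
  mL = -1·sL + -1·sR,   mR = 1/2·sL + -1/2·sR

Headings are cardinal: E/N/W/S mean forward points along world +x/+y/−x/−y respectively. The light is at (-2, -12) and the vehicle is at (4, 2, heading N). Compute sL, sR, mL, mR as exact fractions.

left sensor world pos  = (2, 3); dL² = 241
right sensor world pos = (6, 3); dR² = 289
sL = 40/241 = 40/241
sR = 40/289 = 40/289
mL = -1·sL + -1·sR = -21200/69649
mR = 1/2·sL + -1/2·sR = 960/69649

40/241 40/289 -21200/69649 960/69649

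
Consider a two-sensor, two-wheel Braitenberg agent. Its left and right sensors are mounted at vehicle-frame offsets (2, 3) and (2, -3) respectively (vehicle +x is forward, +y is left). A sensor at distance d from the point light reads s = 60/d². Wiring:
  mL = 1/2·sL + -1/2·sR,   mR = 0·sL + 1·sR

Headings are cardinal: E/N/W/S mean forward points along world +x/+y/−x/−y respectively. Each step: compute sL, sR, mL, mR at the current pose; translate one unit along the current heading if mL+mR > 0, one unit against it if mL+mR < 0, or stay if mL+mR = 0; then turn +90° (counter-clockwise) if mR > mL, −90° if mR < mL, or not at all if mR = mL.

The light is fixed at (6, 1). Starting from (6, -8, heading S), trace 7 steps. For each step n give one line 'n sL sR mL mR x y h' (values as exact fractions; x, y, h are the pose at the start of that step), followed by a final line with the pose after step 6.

n=0: pose=(6,-8,S); sL=6/13, sR=6/13; mL=0, mR=6/13; mL+mR=6/13 → advance +1; mR−mL=6/13 → turn +1·90°
n=1: pose=(6,-9,E); sL=60/53, sR=60/173; mL=3600/9169, mR=60/173; mL+mR=6780/9169 → advance +1; mR−mL=-420/9169 → turn -1·90°
n=2: pose=(7,-9,S); sL=3/8, sR=15/37; mL=-9/592, mR=15/37; mL+mR=231/592 → advance +1; mR−mL=249/592 → turn +1·90°
n=3: pose=(7,-10,E); sL=60/73, sR=12/41; mL=792/2993, mR=12/41; mL+mR=1668/2993 → advance +1; mR−mL=84/2993 → turn +1·90°
n=4: pose=(8,-10,N); sL=30/41, sR=30/53; mL=180/2173, mR=30/53; mL+mR=1410/2173 → advance +1; mR−mL=1050/2173 → turn +1·90°
n=5: pose=(8,-9,W); sL=60/169, sR=60/49; mL=-3600/8281, mR=60/49; mL+mR=6540/8281 → advance +1; mR−mL=13740/8281 → turn +1·90°
n=6: pose=(7,-9,S); sL=3/8, sR=15/37; mL=-9/592, mR=15/37; mL+mR=231/592 → advance +1; mR−mL=249/592 → turn +1·90°

0 6/13 6/13 0 6/13 6 -8 S
1 60/53 60/173 3600/9169 60/173 6 -9 E
2 3/8 15/37 -9/592 15/37 7 -9 S
3 60/73 12/41 792/2993 12/41 7 -10 E
4 30/41 30/53 180/2173 30/53 8 -10 N
5 60/169 60/49 -3600/8281 60/49 8 -9 W
6 3/8 15/37 -9/592 15/37 7 -9 S
final 7 -10 E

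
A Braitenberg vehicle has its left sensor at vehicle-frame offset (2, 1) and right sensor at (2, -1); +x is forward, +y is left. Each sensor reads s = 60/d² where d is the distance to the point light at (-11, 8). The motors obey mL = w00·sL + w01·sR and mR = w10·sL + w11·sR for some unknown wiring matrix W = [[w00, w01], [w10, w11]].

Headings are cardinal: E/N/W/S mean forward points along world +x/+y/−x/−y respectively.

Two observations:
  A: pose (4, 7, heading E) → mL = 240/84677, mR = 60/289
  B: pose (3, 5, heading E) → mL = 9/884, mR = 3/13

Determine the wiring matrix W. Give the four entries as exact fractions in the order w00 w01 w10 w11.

1 -1 1 0

obs A: pose=(4,7,E) → sL=60/289, sR=60/293, mL=240/84677, mR=60/289
obs B: pose=(3,5,E) → sL=3/13, sR=15/68, mL=9/884, mR=3/13
sensor matrix S = [[60/289, 60/293], [3/13, 15/68]]; det S = -27315/18713617
solve [mL_A; mL_B] = S·[w00; w01] and [mR_A; mR_B] = S·[w10; w11]:
  w00 = 1, w01 = -1, w10 = 1, w11 = 0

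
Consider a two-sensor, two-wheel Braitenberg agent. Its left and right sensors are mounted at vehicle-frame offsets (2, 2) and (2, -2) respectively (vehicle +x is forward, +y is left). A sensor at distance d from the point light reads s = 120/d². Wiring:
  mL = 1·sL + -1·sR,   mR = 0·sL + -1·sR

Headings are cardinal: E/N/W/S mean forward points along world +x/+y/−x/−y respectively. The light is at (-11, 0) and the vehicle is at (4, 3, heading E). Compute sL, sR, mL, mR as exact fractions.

60/157 12/29 -144/4553 -12/29

left sensor world pos  = (6, 5); dL² = 314
right sensor world pos = (6, 1); dR² = 290
sL = 120/314 = 60/157
sR = 120/290 = 12/29
mL = 1·sL + -1·sR = -144/4553
mR = 0·sL + -1·sR = -12/29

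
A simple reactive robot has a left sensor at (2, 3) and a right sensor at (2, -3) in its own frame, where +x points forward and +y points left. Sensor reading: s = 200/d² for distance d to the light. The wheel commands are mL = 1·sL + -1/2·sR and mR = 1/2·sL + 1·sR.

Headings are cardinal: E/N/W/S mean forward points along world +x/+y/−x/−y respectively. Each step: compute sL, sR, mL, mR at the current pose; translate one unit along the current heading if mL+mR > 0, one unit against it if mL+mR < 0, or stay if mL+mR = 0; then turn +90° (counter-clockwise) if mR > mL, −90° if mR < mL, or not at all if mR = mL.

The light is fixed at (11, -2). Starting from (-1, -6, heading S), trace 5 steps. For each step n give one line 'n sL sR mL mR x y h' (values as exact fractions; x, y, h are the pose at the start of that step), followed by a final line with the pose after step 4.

n=0: pose=(-1,-6,S); sL=200/117, sR=200/261; mL=500/377, mR=5500/3393; mL+mR=10000/3393 → advance +1; mR−mL=1000/3393 → turn +1·90°
n=1: pose=(-1,-7,E); sL=25/13, sR=50/41; mL=700/533, mR=2325/1066; mL+mR=3725/1066 → advance +1; mR−mL=925/1066 → turn +1·90°
n=2: pose=(0,-7,N); sL=40/41, sR=200/73; mL=-1180/2993, mR=9660/2993; mL+mR=8480/2993 → advance +1; mR−mL=10840/2993 → turn +1·90°
n=3: pose=(0,-6,W); sL=100/109, sR=20/17; mL=610/1853, mR=3030/1853; mL+mR=3640/1853 → advance +1; mR−mL=2420/1853 → turn +1·90°
n=4: pose=(-1,-6,S); sL=200/117, sR=200/261; mL=500/377, mR=5500/3393; mL+mR=10000/3393 → advance +1; mR−mL=1000/3393 → turn +1·90°

0 200/117 200/261 500/377 5500/3393 -1 -6 S
1 25/13 50/41 700/533 2325/1066 -1 -7 E
2 40/41 200/73 -1180/2993 9660/2993 0 -7 N
3 100/109 20/17 610/1853 3030/1853 0 -6 W
4 200/117 200/261 500/377 5500/3393 -1 -6 S
final -1 -7 E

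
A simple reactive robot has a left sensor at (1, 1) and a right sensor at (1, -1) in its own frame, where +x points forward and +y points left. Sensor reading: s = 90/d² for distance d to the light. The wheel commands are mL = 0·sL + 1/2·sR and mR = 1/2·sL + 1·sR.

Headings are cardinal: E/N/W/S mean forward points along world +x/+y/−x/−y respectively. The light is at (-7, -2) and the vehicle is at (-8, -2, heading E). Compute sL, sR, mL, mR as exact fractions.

90 90 45 135

left sensor world pos  = (-7, -1); dL² = 1
right sensor world pos = (-7, -3); dR² = 1
sL = 90/1 = 90
sR = 90/1 = 90
mL = 0·sL + 1/2·sR = 45
mR = 1/2·sL + 1·sR = 135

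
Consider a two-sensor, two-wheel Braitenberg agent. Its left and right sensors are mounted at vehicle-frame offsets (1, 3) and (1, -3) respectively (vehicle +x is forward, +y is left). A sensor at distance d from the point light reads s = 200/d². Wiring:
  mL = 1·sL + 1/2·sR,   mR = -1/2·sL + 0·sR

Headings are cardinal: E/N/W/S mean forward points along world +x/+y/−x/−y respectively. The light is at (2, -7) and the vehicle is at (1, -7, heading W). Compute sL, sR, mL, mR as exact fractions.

200/13 200/13 300/13 -100/13

left sensor world pos  = (0, -10); dL² = 13
right sensor world pos = (0, -4); dR² = 13
sL = 200/13 = 200/13
sR = 200/13 = 200/13
mL = 1·sL + 1/2·sR = 300/13
mR = -1/2·sL + 0·sR = -100/13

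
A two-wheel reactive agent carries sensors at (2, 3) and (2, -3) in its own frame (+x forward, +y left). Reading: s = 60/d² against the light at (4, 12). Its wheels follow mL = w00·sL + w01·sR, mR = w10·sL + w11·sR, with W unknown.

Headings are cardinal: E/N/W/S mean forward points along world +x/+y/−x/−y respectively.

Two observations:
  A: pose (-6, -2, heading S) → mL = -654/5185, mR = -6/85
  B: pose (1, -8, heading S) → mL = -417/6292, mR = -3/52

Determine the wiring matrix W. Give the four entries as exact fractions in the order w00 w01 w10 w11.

-1 1/2 0 -1/2

obs A: pose=(-6,-2,S) → sL=12/61, sR=12/85, mL=-654/5185, mR=-6/85
obs B: pose=(1,-8,S) → sL=15/121, sR=3/26, mL=-417/6292, mR=-3/52
sensor matrix S = [[12/61, 12/85], [15/121, 3/26]]; det S = 8478/1631201
solve [mL_A; mL_B] = S·[w00; w01] and [mR_A; mR_B] = S·[w10; w11]:
  w00 = -1, w01 = 1/2, w10 = 0, w11 = -1/2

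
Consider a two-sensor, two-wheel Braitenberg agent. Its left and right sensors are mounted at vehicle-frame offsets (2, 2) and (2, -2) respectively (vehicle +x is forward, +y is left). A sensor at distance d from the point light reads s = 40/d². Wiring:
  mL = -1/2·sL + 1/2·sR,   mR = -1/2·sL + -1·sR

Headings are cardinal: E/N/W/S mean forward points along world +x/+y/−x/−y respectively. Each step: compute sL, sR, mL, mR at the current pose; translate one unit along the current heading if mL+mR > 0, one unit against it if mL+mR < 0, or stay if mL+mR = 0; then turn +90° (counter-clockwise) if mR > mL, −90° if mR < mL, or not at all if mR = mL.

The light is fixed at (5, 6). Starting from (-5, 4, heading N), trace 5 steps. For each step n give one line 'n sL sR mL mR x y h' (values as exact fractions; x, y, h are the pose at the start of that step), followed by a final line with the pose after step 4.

0 5/18 5/8 25/144 -55/72 -5 4 N
1 8/13 40/89 -96/1157 -876/1157 -5 3 E
2 20/53 20/97 -440/5141 -2030/5141 -6 3 S
3 8/37 40/169 64/6253 -2156/6253 -6 4 W
4 5/18 5/8 25/144 -55/72 -5 4 N
final -5 3 E

n=0: pose=(-5,4,N); sL=5/18, sR=5/8; mL=25/144, mR=-55/72; mL+mR=-85/144 → advance -1; mR−mL=-15/16 → turn -1·90°
n=1: pose=(-5,3,E); sL=8/13, sR=40/89; mL=-96/1157, mR=-876/1157; mL+mR=-972/1157 → advance -1; mR−mL=-60/89 → turn -1·90°
n=2: pose=(-6,3,S); sL=20/53, sR=20/97; mL=-440/5141, mR=-2030/5141; mL+mR=-2470/5141 → advance -1; mR−mL=-30/97 → turn -1·90°
n=3: pose=(-6,4,W); sL=8/37, sR=40/169; mL=64/6253, mR=-2156/6253; mL+mR=-2092/6253 → advance -1; mR−mL=-60/169 → turn -1·90°
n=4: pose=(-5,4,N); sL=5/18, sR=5/8; mL=25/144, mR=-55/72; mL+mR=-85/144 → advance -1; mR−mL=-15/16 → turn -1·90°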